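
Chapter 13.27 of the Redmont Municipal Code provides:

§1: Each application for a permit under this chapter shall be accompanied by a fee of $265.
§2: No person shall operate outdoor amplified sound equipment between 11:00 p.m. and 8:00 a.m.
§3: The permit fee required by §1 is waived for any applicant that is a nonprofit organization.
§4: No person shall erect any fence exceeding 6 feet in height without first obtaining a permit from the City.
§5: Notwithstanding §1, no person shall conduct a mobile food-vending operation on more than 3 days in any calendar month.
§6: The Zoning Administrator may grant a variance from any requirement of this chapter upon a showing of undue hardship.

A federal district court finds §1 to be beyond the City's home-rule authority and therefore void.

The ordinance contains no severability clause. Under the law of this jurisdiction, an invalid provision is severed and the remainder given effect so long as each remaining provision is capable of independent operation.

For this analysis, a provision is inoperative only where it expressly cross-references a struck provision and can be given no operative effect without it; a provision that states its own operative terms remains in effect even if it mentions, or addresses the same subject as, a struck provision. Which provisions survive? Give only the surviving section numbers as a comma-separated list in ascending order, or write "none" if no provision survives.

2, 4, 5, 6

§1 is struck. §3 operates only by reference to §1, so it falls with §1. Although §5 refers to §1, its operative terms do not depend on §1, so it remains in effect. Under the stated default rule, only provisions that cannot operate independently fall away; the rest are enforced. That leaves §2, §4, §5, and §6 in effect.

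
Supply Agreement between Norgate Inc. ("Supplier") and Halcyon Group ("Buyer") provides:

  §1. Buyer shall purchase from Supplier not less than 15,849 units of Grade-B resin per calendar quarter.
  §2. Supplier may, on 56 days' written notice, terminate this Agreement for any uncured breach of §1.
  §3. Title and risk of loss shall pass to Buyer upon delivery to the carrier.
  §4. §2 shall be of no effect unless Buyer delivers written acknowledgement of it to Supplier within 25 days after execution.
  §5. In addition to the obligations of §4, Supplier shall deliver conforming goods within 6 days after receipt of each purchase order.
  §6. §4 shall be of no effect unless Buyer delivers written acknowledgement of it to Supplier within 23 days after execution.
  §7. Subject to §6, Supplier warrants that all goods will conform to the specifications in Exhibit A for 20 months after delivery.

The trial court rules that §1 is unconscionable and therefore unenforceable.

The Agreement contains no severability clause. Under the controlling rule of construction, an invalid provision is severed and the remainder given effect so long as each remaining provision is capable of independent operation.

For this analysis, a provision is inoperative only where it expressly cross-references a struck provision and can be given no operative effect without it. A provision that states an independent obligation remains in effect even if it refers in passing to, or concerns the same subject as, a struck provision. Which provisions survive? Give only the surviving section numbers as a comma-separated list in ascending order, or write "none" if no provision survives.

§1 is struck. §2 operates only by reference to §1, so it falls with §1. §4 has no operative effect of its own apart from §2 and is therefore inoperative. §6 merely fixes the acknowledgement condition for §4; with §4 gone it has nothing to operate on and falls away. §5 mentions §4 but its own obligation stands independently of §4, so §5 is not affected. Although §7 refers to §6, its operative terms do not depend on §6, so it remains in effect. With no severability clause, the stated default rule severs what cannot stand and enforces each remaining provision that can operate on its own. §3, §5, and §7 remain in effect.

3, 5, 7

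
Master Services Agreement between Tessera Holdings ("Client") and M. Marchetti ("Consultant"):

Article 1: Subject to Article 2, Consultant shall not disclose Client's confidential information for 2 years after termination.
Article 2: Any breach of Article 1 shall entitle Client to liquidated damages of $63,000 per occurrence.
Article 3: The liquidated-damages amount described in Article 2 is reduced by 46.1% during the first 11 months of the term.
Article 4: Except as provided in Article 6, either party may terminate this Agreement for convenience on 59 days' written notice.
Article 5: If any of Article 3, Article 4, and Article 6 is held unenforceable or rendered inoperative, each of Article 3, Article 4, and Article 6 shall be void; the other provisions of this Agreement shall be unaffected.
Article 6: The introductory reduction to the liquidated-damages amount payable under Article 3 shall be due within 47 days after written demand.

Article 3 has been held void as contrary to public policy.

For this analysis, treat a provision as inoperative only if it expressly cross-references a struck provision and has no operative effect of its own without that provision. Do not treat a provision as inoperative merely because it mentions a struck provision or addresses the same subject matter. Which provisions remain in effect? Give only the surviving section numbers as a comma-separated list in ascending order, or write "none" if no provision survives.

1, 2, 5

Article 3 is struck. Article 6 operates only by reference to Article 3, so it falls with Article 3. Article 5 declares Article 3, Article 4, and Article 6 mutually dependent; since one of them has fallen, all of them are of no effect. That brings down Article 4 as well. The remainder continues in force under Article 5. Article 1, Article 2, and Article 5 remain in effect.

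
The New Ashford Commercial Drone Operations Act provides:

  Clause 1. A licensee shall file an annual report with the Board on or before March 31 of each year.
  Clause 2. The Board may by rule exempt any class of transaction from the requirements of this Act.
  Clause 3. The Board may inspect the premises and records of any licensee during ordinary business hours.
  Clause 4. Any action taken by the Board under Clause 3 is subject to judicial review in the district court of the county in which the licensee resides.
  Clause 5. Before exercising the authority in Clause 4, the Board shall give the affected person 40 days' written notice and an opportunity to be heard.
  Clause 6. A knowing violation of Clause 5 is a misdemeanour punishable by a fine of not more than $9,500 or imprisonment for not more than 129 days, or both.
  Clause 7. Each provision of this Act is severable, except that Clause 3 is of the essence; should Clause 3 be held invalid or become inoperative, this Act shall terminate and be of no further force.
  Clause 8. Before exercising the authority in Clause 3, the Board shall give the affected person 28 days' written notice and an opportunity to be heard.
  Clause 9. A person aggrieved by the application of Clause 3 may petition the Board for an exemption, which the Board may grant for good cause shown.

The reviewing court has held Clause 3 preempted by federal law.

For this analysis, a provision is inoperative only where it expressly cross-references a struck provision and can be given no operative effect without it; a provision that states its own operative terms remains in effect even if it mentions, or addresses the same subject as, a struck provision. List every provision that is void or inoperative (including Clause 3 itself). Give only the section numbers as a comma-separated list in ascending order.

Clause 3 is struck. Clause 4 has no operative effect of its own apart from Clause 3 and is therefore inoperative. Clause 8 operates only by reference to Clause 3, so it falls with Clause 3. Clause 9 merely fixes the exemption procedure for Clause 3; with Clause 3 gone it has nothing to operate on and falls away. Clause 5 has no operative effect of its own apart from Clause 4 and is therefore inoperative. Clause 6 merely fixes the criminal penalty for violating Clause 5; with Clause 5 gone it has nothing to operate on and falls away. Clause 7 makes Clause 3 an essential term, and Clause 3 is the provision held invalid; under Clause 7, the entire Act is therefore void. No provision of the Act survives.

1, 2, 3, 4, 5, 6, 7, 8, 9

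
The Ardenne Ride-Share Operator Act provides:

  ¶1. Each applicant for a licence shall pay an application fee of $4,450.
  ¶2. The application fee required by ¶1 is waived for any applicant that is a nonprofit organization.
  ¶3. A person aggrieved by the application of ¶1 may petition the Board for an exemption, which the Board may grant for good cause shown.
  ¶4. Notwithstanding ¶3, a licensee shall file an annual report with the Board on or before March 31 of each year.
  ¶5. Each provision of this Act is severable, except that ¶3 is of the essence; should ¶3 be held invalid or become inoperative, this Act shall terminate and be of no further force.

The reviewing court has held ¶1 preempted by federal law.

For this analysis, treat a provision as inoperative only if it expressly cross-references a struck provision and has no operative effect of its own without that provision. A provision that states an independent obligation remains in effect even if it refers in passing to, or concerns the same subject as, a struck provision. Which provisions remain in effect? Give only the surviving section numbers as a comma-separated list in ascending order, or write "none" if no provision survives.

none

¶1 is struck. The whole of ¶2 is the nonprofit waiver of the application fee, defined by reference to ¶1, so ¶2 cannot stand once ¶1 is removed. The only function of ¶3 is the exemption procedure for ¶1, so it cannot stand once ¶1 is removed. ¶5 makes ¶3 an essential term, and ¶3 has been rendered inoperative by the cascade; under ¶5, the entire Act is therefore void. No provision of the Act survives.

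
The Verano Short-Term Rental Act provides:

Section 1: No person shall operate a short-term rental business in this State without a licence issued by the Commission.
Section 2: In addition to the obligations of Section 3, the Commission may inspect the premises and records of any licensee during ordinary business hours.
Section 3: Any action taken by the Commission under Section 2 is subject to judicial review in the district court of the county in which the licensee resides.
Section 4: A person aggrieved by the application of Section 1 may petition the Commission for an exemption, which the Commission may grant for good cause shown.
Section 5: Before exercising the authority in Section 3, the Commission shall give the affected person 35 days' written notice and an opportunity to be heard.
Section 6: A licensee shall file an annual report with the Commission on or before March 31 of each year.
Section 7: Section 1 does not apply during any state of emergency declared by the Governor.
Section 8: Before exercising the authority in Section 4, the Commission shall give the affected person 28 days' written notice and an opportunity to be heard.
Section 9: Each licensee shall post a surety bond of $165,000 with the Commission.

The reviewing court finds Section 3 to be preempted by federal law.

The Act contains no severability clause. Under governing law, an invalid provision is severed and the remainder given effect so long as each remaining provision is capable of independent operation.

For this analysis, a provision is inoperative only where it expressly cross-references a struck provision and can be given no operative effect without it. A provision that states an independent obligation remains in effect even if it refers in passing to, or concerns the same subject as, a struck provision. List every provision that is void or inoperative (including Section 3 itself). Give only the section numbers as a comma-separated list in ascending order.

Section 3 is struck. The only function of Section 5 is the notice-and-hearing requirement for Section 3, so it cannot stand once Section 3 is removed. Section 2 mentions Section 3 but its own obligation stands independently of Section 3, so Section 2 is not affected. Under the stated default rule, only provisions that cannot operate independently fall away; the rest are enforced. That leaves Section 1, Section 2, Section 4, Section 6, Section 7, Section 8, and Section 9 in effect.

3, 5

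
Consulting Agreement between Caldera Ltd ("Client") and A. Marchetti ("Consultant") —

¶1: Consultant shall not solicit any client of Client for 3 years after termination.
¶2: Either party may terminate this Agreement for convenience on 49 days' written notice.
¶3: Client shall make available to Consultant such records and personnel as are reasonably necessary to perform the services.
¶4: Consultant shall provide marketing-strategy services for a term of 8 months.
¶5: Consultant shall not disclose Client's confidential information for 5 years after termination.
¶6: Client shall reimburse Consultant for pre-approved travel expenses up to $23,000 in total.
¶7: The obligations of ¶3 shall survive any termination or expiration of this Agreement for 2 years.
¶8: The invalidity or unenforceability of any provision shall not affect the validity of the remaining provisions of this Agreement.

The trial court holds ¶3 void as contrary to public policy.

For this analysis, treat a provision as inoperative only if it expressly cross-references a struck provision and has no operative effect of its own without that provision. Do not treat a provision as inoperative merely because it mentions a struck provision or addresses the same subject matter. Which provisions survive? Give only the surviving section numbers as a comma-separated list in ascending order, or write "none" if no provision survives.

¶3 is struck. The only function of ¶7 is the survival period for ¶3, so it cannot stand once ¶3 is removed. ¶8 is a severability clause and preserves every provision that can still be given independent effect. The provisions still in force are ¶1, ¶2, ¶4, ¶5, ¶6, and ¶8.

1, 2, 4, 5, 6, 8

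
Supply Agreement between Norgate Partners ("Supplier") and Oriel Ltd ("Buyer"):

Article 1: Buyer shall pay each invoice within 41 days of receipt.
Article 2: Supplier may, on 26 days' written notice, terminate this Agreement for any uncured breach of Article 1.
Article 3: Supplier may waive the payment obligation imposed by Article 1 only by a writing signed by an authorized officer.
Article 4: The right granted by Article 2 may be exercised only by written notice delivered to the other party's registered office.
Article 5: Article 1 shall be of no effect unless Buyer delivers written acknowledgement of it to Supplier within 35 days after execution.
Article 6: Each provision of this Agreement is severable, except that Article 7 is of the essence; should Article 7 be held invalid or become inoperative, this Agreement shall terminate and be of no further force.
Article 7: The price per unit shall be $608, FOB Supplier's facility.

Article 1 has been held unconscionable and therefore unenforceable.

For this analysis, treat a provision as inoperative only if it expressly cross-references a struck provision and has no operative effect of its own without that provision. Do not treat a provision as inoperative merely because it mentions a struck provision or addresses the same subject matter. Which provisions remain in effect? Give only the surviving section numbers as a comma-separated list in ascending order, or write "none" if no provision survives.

Article 1 is struck. Article 2 has no operative effect of its own apart from Article 1 and is therefore inoperative. Article 3 operates only by reference to Article 1, so it falls with Article 1. The only function of Article 5 is the acknowledgement condition for Article 1, so it cannot stand once Article 1 is removed. The only function of Article 4 is the notice requirement for Article 2, so it cannot stand once Article 2 is removed. Article 6 makes Article 7 an essential term, but Article 7 is unaffected, so the severability proviso in Article 6 preserves the remaining provisions. Article 6 and Article 7 remain in effect.

6, 7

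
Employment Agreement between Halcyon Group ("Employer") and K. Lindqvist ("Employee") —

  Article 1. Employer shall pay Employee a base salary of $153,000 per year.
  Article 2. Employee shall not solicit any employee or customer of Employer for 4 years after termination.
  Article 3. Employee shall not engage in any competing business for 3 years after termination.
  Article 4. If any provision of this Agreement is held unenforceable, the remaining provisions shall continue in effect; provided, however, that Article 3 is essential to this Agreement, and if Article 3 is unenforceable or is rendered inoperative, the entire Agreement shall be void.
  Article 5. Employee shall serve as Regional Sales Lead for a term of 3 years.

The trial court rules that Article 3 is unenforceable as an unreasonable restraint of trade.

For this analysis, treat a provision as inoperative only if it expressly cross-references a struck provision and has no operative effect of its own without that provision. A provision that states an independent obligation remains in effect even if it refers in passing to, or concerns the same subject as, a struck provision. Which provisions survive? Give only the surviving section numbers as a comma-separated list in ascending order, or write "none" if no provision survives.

Article 3 is struck. Nothing else in the Agreement is defined by reference to Article 3. Article 4 makes Article 3 an essential term, and Article 3 is the provision held invalid; under Article 4, the entire Agreement is therefore void. No provision of the Agreement survives.

none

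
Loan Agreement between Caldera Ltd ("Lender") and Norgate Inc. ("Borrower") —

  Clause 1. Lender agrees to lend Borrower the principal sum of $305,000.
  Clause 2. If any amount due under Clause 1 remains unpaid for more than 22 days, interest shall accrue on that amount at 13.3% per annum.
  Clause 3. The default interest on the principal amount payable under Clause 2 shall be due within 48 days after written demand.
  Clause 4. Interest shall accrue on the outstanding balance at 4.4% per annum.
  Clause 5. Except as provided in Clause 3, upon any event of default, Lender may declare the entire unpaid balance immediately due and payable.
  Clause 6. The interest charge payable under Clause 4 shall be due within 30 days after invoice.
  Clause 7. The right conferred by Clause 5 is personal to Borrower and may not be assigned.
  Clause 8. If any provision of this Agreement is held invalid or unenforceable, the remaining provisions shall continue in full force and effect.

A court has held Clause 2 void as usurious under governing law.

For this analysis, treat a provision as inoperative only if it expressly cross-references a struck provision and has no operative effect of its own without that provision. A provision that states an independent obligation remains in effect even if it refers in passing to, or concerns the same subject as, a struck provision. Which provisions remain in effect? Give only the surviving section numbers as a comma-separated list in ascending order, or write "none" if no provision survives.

1, 4, 5, 6, 7, 8

Clause 2 is struck. Clause 3 has no operative effect of its own apart from Clause 2 and is therefore inoperative. Although Clause 5 refers to Clause 3, its operative terms do not depend on Clause 3, so it remains in effect. Clause 8 is a severability clause and preserves every provision that can still be given independent effect. That leaves Clause 1, Clause 4, Clause 5, Clause 6, Clause 7, and Clause 8 in effect.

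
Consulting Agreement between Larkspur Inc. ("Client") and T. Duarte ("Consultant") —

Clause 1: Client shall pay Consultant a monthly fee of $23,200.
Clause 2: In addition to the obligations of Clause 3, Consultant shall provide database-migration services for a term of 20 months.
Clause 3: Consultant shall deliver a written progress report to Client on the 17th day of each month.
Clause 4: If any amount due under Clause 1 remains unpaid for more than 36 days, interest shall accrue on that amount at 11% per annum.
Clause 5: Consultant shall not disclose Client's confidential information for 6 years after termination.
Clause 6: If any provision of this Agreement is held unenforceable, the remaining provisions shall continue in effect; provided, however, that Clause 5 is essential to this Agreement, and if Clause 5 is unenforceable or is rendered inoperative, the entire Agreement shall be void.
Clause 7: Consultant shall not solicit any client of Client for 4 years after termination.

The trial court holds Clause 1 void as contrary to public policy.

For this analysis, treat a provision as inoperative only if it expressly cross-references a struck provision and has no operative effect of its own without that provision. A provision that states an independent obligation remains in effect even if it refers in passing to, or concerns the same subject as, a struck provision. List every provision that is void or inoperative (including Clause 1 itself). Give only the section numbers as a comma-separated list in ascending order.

1, 4

Clause 1 is struck. Clause 4 operates only by reference to Clause 1, so it falls with Clause 1. Clause 6 makes Clause 5 an essential term, but Clause 5 is unaffected, so the severability proviso in Clause 6 preserves the remaining provisions. That leaves Clause 2, Clause 3, Clause 5, Clause 6, and Clause 7 in effect.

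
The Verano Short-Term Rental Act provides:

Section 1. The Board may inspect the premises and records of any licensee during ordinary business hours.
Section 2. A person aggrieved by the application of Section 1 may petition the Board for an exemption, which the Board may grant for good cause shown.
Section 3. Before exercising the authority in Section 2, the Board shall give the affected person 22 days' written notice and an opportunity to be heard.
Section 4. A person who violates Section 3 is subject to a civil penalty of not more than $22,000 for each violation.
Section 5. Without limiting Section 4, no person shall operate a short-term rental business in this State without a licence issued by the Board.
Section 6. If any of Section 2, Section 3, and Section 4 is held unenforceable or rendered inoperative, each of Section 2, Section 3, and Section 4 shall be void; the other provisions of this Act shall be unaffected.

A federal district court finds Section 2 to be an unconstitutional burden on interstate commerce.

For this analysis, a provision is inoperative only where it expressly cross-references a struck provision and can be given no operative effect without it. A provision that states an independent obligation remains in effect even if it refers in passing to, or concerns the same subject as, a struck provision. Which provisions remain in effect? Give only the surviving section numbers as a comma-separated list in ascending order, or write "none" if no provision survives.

Section 2 is struck. Section 3 merely fixes the notice-and-hearing requirement for Section 2; with Section 2 gone it has nothing to operate on and falls away. The only function of Section 4 is the civil penalty for violating Section 3, so it cannot stand once Section 3 is removed. Although Section 5 refers to Section 4, its operative terms do not depend on Section 4, so it remains in effect. Section 6 declares Section 2, Section 3, and Section 4 mutually dependent; since one of them has fallen, all of them are of no effect. The remainder continues in force under Section 6. Section 1, Section 5, and Section 6 remain in effect.

1, 5, 6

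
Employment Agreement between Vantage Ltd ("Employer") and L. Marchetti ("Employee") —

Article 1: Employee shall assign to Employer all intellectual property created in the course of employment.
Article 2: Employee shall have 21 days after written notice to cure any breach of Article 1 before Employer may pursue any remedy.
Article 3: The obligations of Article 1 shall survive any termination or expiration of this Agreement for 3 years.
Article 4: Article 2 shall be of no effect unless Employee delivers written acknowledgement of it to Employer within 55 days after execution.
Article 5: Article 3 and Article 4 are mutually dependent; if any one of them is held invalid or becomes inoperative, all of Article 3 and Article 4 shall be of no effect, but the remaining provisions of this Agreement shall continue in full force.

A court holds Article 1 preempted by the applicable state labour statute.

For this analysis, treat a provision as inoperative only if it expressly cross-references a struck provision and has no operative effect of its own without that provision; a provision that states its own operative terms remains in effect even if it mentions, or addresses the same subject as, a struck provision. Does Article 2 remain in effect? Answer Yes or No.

No

Article 1 is struck. Article 2 has no operative effect of its own apart from Article 1 and is therefore inoperative. Article 3 operates only by reference to Article 1, so it falls with Article 1. Article 4 has no operative effect of its own apart from Article 2 and is therefore inoperative. Article 5 declares Article 3 and Article 4 mutually dependent; since one of them has fallen, all of them are of no effect. The remainder continues in force under Article 5. Only Article 5 remains in effect. Article 2 is among the inoperative provisions, so the answer is no.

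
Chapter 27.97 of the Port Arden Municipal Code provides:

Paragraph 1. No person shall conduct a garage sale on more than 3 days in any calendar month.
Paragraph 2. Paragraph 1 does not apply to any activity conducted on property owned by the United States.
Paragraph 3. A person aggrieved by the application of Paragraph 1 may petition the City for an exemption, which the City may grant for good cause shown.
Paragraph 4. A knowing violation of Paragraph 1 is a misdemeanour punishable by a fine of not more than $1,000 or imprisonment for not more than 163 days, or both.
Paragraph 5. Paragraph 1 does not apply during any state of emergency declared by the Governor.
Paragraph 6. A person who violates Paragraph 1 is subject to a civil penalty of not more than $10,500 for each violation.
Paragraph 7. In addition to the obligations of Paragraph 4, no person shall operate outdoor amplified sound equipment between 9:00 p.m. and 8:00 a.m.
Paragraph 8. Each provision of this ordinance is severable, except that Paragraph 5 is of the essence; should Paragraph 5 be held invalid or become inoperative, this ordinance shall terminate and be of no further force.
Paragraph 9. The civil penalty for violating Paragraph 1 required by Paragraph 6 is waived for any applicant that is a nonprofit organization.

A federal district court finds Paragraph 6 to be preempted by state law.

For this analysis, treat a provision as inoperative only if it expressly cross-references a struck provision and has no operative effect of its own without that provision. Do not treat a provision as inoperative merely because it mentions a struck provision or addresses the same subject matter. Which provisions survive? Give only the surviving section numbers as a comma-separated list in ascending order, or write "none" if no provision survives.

Paragraph 6 is struck. Paragraph 9 operates only by reference to Paragraph 6, so it falls with Paragraph 6. Paragraph 8 makes Paragraph 5 an essential term, but Paragraph 5 is unaffected, so the severability proviso in Paragraph 8 preserves the remaining provisions. Paragraph 1, Paragraph 2, Paragraph 3, Paragraph 4, Paragraph 5, Paragraph 7, and Paragraph 8 remain in effect.

1, 2, 3, 4, 5, 7, 8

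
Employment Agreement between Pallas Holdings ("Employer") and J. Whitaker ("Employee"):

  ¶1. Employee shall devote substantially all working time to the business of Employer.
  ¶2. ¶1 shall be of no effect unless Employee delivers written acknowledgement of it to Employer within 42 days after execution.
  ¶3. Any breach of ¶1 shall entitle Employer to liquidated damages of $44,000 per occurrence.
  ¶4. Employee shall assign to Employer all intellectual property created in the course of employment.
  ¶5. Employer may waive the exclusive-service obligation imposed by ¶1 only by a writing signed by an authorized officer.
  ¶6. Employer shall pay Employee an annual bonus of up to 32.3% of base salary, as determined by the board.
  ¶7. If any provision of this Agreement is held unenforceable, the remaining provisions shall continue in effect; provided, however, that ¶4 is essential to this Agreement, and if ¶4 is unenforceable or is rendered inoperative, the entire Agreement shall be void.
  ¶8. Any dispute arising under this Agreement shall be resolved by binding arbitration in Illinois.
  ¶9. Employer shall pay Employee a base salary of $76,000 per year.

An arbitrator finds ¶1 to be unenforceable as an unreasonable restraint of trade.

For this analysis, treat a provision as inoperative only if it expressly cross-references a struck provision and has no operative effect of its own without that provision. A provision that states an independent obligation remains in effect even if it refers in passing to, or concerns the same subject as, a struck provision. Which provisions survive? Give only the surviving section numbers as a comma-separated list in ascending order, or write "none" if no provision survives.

¶1 is struck. ¶2 operates only by reference to ¶1, so it falls with ¶1. ¶3 does nothing except set the liquidated-damages amount by reference to ¶1; with ¶1 gone it has no independent effect and is inoperative. The only function of ¶5 is the waiver condition for ¶1, so it cannot stand once ¶1 is removed. ¶7 makes ¶4 an essential term, but ¶4 is unaffected, so the severability proviso in ¶7 preserves the remaining provisions. That leaves ¶4, ¶6, ¶7, ¶8, and ¶9 in effect.

4, 6, 7, 8, 9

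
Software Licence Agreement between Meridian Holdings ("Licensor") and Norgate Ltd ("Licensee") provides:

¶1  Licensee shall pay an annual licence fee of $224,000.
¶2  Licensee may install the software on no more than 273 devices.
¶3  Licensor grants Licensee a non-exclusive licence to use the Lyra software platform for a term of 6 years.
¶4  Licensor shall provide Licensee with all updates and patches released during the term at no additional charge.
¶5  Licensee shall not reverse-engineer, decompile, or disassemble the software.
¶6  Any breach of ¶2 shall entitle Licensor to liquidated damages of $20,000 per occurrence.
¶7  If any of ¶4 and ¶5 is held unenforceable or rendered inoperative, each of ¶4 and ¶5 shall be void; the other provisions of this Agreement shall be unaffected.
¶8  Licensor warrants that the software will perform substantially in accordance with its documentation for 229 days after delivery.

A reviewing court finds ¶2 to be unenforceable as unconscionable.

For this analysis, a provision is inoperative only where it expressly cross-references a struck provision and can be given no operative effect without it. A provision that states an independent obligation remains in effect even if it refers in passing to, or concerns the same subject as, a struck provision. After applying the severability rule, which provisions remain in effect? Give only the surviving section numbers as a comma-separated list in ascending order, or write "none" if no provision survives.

1, 3, 4, 5, 7, 8

¶2 is struck. ¶6 has no operative effect of its own apart from ¶2 and is therefore inoperative. ¶7 ties ¶4 and ¶5 together, but none of those is affected here; the remaining provisions continue in force under ¶7. That leaves ¶1, ¶3, ¶4, ¶5, ¶7, and ¶8 in effect.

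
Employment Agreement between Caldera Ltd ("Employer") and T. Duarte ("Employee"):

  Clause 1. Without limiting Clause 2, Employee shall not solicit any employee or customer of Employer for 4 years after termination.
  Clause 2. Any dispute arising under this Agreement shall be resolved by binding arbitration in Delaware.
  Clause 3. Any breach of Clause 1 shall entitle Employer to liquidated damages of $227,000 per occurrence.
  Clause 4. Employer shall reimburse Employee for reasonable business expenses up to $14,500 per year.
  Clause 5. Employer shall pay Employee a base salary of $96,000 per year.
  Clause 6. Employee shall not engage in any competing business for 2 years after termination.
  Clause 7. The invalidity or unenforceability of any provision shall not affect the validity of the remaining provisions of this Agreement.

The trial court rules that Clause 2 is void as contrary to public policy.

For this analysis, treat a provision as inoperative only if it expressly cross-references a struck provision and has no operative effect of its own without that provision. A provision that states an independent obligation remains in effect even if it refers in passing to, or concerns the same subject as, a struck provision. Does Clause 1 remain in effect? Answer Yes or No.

Clause 2 is struck. Clause 1 mentions Clause 2 but its own obligation stands independently of Clause 2, so Clause 1 is not affected. No other provision's operative terms depend on Clause 2. Under the severability clause in Clause 7, the remaining provisions continue in force. The provisions still in force are Clause 1, Clause 3, Clause 4, Clause 5, Clause 6, and Clause 7. Clause 1 is among the surviving provisions, so the answer is yes.

Yes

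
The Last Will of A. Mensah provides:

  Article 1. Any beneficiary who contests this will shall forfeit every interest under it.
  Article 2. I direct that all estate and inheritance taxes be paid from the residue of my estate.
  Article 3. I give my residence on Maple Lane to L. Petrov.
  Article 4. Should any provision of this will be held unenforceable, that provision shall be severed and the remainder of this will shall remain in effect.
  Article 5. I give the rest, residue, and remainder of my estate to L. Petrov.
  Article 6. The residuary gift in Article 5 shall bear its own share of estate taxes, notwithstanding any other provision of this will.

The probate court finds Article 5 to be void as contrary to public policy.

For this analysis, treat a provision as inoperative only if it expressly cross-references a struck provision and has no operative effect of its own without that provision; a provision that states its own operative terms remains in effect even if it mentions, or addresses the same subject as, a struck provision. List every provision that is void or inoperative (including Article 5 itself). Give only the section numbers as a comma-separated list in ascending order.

5, 6

Article 5 is struck. Article 6 operates only by reference to Article 5, so it falls with Article 5. Under the severability clause in Article 4, the remaining provisions continue in force. The provisions still in force are Article 1, Article 2, Article 3, and Article 4.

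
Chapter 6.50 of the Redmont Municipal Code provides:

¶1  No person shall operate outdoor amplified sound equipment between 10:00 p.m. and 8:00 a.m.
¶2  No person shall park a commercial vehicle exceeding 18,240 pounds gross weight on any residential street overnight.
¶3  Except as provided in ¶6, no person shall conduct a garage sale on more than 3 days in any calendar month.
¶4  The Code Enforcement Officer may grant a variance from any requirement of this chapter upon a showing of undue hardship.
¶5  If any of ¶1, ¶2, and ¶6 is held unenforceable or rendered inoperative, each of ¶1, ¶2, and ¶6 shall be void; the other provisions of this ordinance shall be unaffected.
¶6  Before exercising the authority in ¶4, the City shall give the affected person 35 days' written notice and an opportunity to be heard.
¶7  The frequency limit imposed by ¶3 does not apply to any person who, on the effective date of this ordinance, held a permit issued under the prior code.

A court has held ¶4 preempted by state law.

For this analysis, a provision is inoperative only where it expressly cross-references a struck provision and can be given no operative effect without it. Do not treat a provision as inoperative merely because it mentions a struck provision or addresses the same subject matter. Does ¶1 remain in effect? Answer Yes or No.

¶4 is struck. ¶6 operates only by reference to ¶4, so it falls with ¶4. Although ¶3 refers to ¶6, its operative terms do not depend on ¶6, so it remains in effect. ¶5 declares ¶1, ¶2, and ¶6 mutually dependent; since one of them has fallen, all of them are of no effect. That brings down ¶1 and ¶2 as well. The remainder continues in force under ¶5. The provisions still in force are ¶3, ¶5, and ¶7. ¶1 is among the inoperative provisions, so the answer is no.

No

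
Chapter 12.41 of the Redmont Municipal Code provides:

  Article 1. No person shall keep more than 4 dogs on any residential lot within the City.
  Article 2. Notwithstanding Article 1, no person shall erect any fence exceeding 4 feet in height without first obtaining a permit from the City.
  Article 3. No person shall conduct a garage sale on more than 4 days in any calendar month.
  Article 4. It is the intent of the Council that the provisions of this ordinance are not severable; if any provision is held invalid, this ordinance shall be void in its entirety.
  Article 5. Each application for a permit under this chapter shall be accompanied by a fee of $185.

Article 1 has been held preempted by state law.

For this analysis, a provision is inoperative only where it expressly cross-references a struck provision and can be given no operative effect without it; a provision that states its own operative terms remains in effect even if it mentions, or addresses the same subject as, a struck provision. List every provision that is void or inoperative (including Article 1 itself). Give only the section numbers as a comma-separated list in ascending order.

Article 1 is struck. Nothing else in the ordinance is defined by reference to Article 1. Article 4 provides that the ordinance is not severable, so the invalidity of any one provision voids the entire ordinance. No provision of the ordinance survives.

1, 2, 3, 4, 5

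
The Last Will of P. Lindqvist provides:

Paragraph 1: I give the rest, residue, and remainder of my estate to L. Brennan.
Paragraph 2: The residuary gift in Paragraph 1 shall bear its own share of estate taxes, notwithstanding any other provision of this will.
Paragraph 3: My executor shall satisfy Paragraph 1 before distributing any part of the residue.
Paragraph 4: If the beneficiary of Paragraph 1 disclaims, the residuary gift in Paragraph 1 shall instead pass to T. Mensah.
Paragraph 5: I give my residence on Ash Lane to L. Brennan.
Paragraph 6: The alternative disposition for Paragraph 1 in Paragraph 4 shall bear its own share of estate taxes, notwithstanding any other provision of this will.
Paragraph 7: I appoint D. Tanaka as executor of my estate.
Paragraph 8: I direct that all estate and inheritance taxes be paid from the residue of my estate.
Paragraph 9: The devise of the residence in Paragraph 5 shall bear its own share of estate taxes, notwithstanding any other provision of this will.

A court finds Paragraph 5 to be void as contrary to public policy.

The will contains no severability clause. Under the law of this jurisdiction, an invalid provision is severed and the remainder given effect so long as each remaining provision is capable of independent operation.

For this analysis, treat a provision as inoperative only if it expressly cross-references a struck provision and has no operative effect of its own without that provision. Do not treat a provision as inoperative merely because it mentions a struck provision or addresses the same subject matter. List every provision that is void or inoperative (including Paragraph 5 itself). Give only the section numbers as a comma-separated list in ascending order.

Paragraph 5 is struck. Paragraph 9 merely fixes the tax charge on Paragraph 5; with Paragraph 5 gone it has nothing to operate on and falls away. With no severability clause, the stated default rule severs what cannot stand and enforces each remaining provision that can operate on its own. Paragraph 1, Paragraph 2, Paragraph 3, Paragraph 4, Paragraph 6, Paragraph 7, and Paragraph 8 remain in effect.

5, 9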